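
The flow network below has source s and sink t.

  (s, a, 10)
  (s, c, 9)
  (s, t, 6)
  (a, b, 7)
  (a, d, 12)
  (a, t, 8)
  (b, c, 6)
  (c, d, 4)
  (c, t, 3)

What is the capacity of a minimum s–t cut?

Augment s→t: bottleneck 6, flow now 6.
Augment s→a→t: bottleneck 8, flow now 14.
Augment s→c→t: bottleneck 3, flow now 17.
No augmenting path remains; maximum flow = 17.
By max-flow min-cut, the minimum cut capacity equals the max flow.
In the residual graph, reachable from s: {s, a, b, c, d}.
Min-cut edges: s→t (6), a→t (8), c→t (3); capacity 6 + 8 + 3 = 17.

17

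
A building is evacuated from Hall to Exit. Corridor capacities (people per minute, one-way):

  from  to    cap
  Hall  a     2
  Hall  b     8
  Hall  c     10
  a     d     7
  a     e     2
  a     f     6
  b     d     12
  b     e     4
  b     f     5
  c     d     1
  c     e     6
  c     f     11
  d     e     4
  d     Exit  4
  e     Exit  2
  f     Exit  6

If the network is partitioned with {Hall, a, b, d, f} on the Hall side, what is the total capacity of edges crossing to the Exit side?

Edges leaving {Hall, a, b, d, f}: Hall→c (10), a→e (2), b→e (4), d→e (4), d→Exit (4), f→Exit (6).
Cut capacity = 10 + 2 + 4 + 4 + 4 + 6 = 30.

30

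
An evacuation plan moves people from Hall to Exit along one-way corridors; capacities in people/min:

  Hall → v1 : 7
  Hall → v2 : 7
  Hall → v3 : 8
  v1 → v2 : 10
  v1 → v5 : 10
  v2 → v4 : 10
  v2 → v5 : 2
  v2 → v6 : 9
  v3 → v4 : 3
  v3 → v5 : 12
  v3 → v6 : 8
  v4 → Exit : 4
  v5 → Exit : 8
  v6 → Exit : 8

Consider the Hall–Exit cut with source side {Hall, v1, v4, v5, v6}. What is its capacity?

Edges leaving {Hall, v1, v4, v5, v6}: Hall→v2 (7), Hall→v3 (8), v1→v2 (10), v4→Exit (4), v5→Exit (8), v6→Exit (8).
Cut capacity = 7 + 8 + 10 + 4 + 8 + 8 = 45.

45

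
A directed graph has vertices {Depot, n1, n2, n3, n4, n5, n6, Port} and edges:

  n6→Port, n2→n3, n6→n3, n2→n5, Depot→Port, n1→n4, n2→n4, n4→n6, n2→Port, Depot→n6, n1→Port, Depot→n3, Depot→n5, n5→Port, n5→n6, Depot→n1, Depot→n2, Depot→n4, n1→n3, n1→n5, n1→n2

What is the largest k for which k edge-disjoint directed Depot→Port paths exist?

Assign every edge capacity 1; by Menger, the answer equals the max flow.
Path Depot→Port (+1); total 1.
Path Depot→n1→Port (+1); total 2.
Path Depot→n2→Port (+1); total 3.
Path Depot→n5→Port (+1); total 4.
Path Depot→n6→Port (+1); total 5.
No residual Depot→Port path; max flow = 5.
Certifying cut of size 5: {Depot→Port, Depot→n1, Depot→n2, Depot→n5, n6→Port}.

5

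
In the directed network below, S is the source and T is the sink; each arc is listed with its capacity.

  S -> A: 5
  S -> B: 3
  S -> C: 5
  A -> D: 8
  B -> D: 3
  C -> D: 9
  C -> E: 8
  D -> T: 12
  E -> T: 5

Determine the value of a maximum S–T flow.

13

Augment S→A→D→T: bottleneck 5, flow now 5.
Augment S→B→D→T: bottleneck 3, flow now 8.
Augment S→C→D→T: bottleneck 4, flow now 12.
Augment S→C→E→T: bottleneck 1, flow now 13.
No augmenting path remains; maximum flow = 13.
In the residual graph, reachable from S: {S}.
Min-cut edges: S→A (5), S→B (3), S→C (5); capacity 5 + 3 + 5 = 13.
This cut is saturated, so no flow can exceed 13.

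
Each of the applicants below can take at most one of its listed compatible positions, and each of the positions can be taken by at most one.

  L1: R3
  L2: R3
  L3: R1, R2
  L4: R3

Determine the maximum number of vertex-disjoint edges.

Unit-capacity flow: source→left, listed edges, right→sink; max matching = max flow.
Augmenting path L1→R3 (+1); matched 1.
Augmenting path L3→R1 (+1); matched 2.
No augmenting path remains; maximum matching = 2.
König certificate: {L3, R3} is a vertex cover of size 2 (every listed pair touches it), so no matching can be larger.

2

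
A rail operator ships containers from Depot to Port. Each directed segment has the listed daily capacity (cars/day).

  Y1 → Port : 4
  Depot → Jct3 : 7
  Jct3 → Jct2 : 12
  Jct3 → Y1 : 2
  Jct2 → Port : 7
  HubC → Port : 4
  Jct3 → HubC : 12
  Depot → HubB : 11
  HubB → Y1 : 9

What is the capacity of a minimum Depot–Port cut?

11

Augment Depot→HubB→Y1→Port: bottleneck 4, flow now 4.
Augment Depot→Jct3→HubC→Port: bottleneck 4, flow now 8.
Augment Depot→Jct3→Jct2→Port: bottleneck 3, flow now 11.
No augmenting path remains; maximum flow = 11.
By max-flow min-cut, the minimum cut capacity equals the max flow.
In the residual graph, reachable from Depot: {Depot, HubB, Y1}.
Min-cut edges: Depot→Jct3 (7), Y1→Port (4); capacity 7 + 4 = 11.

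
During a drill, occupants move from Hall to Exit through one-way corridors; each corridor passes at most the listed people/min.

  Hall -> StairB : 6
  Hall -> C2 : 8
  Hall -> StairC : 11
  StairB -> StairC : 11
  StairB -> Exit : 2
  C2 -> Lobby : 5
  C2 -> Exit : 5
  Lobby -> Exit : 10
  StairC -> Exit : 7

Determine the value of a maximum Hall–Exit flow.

17

Augment Hall→StairB→Exit: bottleneck 2, flow now 2.
Augment Hall→C2→Exit: bottleneck 5, flow now 7.
Augment Hall→StairC→Exit: bottleneck 7, flow now 14.
Augment Hall→C2→Lobby→Exit: bottleneck 3, flow now 17.
No augmenting path remains; maximum flow = 17.
In the residual graph, reachable from Hall: {Hall, StairB, StairC}.
Min-cut edges: Hall→C2 (8), StairB→Exit (2), StairC→Exit (7); capacity 8 + 2 + 7 = 17.
This cut is saturated, so no flow can exceed 17.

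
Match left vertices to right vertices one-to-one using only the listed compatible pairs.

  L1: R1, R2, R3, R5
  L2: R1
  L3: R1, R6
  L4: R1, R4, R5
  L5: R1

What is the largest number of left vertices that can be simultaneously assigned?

Unit-capacity flow: source→left, listed edges, right→sink; max matching = max flow.
Augmenting path L1→R1 (+1); matched 1.
Augmenting path L3→R6 (+1); matched 2.
Augmenting path L4→R4 (+1); matched 3.
Augmenting path L2→R1→L1→R2 (+1); matched 4.
No augmenting path remains; maximum matching = 4.
König certificate: {L1, L3, L4, R1} is a vertex cover of size 4 (every listed pair touches it), so no matching can be larger.

4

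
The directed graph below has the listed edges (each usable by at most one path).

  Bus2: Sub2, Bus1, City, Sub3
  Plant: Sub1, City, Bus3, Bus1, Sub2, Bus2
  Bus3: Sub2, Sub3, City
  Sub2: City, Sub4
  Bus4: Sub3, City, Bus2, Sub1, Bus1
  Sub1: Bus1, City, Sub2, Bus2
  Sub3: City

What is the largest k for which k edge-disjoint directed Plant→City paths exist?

5

Assign every edge capacity 1; by Menger, the answer equals the max flow.
Path Plant→City (+1); total 1.
Path Plant→Sub1→City (+1); total 2.
Path Plant→Bus3→City (+1); total 3.
Path Plant→Bus2→City (+1); total 4.
Path Plant→Sub2→City (+1); total 5.
No residual Plant→City path; max flow = 5.
Certifying cut of size 5: {Plant→Bus2, Plant→Bus3, Plant→City, Plant→Sub1, Plant→Sub2}.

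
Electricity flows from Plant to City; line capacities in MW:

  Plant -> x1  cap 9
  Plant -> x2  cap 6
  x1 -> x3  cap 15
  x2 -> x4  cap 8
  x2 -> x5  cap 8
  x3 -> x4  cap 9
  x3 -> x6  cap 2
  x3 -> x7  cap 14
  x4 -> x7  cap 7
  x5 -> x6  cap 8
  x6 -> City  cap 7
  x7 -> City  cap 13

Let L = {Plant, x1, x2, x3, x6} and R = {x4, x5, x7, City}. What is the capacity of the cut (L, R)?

Edges leaving {Plant, x1, x2, x3, x6}: x2→x4 (8), x2→x5 (8), x3→x4 (9), x3→x7 (14), x6→City (7).
Cut capacity = 8 + 8 + 9 + 14 + 7 = 46.

46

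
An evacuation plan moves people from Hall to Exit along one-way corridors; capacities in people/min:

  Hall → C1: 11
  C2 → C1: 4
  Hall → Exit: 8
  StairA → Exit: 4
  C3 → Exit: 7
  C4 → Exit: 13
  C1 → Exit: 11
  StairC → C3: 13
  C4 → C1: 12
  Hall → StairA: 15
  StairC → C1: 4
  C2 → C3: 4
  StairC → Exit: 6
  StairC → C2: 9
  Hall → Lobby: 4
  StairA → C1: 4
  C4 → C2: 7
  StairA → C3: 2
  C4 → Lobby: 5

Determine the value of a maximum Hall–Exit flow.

25

Augment Hall→Exit: bottleneck 8, flow now 8.
Augment Hall→StairA→Exit: bottleneck 4, flow now 12.
Augment Hall→C1→Exit: bottleneck 11, flow now 23.
Augment Hall→StairA→C3→Exit: bottleneck 2, flow now 25.
No augmenting path remains; maximum flow = 25.
In the residual graph, reachable from Hall: {Hall, StairA, Lobby, C1}.
Min-cut edges: Hall→Exit (8), StairA→C3 (2), StairA→Exit (4), C1→Exit (11); capacity 8 + 2 + 4 + 11 = 25.
This cut is saturated, so no flow can exceed 25.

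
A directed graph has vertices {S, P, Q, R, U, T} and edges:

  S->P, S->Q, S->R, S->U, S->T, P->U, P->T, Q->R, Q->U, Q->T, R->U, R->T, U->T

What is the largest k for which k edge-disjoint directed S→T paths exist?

5

Assign every edge capacity 1; by Menger, the answer equals the max flow.
Path S→T (+1); total 1.
Path S→P→T (+1); total 2.
Path S→Q→T (+1); total 3.
Path S→R→T (+1); total 4.
Path S→U→T (+1); total 5.
No residual S→T path; max flow = 5.
Certifying cut of size 5: {S→P, S→Q, S→R, S→T, S→U}.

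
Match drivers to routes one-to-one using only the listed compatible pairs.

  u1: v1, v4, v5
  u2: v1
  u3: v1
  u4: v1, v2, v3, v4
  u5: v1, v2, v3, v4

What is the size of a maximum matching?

4

Unit-capacity flow: source→left, listed edges, right→sink; max matching = max flow.
Augmenting path u1→v1 (+1); matched 1.
Augmenting path u4→v2 (+1); matched 2.
Augmenting path u5→v3 (+1); matched 3.
Augmenting path u2→v1→u1→v4 (+1); matched 4.
No augmenting path remains; maximum matching = 4.
König certificate: {u1, u4, u5, v1} is a vertex cover of size 4 (every listed pair touches it), so no matching can be larger.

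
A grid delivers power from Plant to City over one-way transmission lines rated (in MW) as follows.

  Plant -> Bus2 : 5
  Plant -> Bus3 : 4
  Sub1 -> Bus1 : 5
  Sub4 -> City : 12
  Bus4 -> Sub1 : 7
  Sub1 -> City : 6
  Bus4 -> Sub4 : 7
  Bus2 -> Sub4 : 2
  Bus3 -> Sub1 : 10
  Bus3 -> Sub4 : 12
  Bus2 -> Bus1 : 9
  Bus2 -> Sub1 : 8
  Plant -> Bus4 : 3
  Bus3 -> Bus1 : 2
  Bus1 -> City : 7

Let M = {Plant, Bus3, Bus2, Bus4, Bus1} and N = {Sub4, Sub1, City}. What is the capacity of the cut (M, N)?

53

Edges leaving {Plant, Bus3, Bus2, Bus4, Bus1}: Bus3→Sub4 (12), Bus3→Sub1 (10), Bus2→Sub4 (2), Bus2→Sub1 (8), Bus4→Sub4 (7), Bus4→Sub1 (7), Bus1→City (7).
Cut capacity = 12 + 10 + 2 + 8 + 7 + 7 + 7 = 53.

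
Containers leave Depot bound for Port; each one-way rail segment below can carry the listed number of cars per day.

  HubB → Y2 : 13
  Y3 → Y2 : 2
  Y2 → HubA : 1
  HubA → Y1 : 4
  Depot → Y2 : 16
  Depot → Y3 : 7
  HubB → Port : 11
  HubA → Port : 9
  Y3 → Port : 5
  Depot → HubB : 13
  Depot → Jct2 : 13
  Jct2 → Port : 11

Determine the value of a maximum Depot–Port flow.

Augment Depot→Y3→Port: bottleneck 5, flow now 5.
Augment Depot→Jct2→Port: bottleneck 11, flow now 16.
Augment Depot→HubB→Port: bottleneck 11, flow now 27.
Augment Depot→Y2→HubA→Port: bottleneck 1, flow now 28.
No augmenting path remains; maximum flow = 28.
In the residual graph, reachable from Depot: {Depot, Y3, Jct2, HubB, Y2}.
Min-cut edges: Y3→Port (5), Jct2→Port (11), HubB→Port (11), Y2→HubA (1); capacity 5 + 11 + 11 + 1 = 28.
This cut is saturated, so no flow can exceed 28.

28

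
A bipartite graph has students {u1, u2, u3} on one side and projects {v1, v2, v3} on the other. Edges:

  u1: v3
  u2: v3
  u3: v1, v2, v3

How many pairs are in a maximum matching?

Unit-capacity flow: source→left, listed edges, right→sink; max matching = max flow.
Augmenting path u1→v3 (+1); matched 1.
Augmenting path u3→v1 (+1); matched 2.
No augmenting path remains; maximum matching = 2.
König certificate: {u3, v3} is a vertex cover of size 2 (every listed pair touches it), so no matching can be larger.

2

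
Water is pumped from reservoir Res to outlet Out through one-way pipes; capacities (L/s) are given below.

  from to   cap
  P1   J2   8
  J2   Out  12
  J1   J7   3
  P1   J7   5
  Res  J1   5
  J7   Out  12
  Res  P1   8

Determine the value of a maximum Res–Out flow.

Augment Res→J1→J7→Out: bottleneck 3, flow now 3.
Augment Res→P1→J7→Out: bottleneck 5, flow now 8.
Augment Res→P1→J2→Out: bottleneck 3, flow now 11.
No augmenting path remains; maximum flow = 11.
In the residual graph, reachable from Res: {Res, J1}.
Min-cut edges: Res→P1 (8), J1→J7 (3); capacity 8 + 3 = 11.
This cut is saturated, so no flow can exceed 11.

11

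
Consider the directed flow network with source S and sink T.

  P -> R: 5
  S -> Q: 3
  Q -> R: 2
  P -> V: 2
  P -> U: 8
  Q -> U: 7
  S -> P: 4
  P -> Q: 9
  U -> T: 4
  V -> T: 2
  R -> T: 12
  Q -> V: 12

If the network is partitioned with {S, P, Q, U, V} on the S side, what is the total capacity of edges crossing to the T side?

Edges leaving {S, P, Q, U, V}: P→R (5), Q→R (2), U→T (4), V→T (2).
Cut capacity = 5 + 2 + 4 + 2 = 13.

13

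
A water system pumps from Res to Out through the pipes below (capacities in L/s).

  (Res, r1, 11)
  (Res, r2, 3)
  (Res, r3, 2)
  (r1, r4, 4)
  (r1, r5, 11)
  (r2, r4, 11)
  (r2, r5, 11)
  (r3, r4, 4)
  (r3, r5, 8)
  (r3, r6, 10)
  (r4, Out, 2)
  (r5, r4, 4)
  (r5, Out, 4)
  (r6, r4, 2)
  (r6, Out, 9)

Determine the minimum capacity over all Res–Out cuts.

8

Augment Res→r1→r4→Out: bottleneck 2, flow now 2.
Augment Res→r1→r5→Out: bottleneck 4, flow now 6.
Augment Res→r3→r6→Out: bottleneck 2, flow now 8.
No augmenting path remains; maximum flow = 8.
By max-flow min-cut, the minimum cut capacity equals the max flow.
In the residual graph, reachable from Res: {Res, r1, r2, r4, r5}.
Min-cut edges: Res→r3 (2), r4→Out (2), r5→Out (4); capacity 2 + 2 + 4 = 8.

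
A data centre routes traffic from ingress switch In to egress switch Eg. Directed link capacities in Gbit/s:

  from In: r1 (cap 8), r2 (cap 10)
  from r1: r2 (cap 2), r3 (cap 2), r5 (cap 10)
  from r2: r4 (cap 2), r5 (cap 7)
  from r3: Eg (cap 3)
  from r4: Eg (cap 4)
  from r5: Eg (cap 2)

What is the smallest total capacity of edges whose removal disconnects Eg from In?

Augment In→r1→r3→Eg: bottleneck 2, flow now 2.
Augment In→r1→r5→Eg: bottleneck 2, flow now 4.
Augment In→r2→r4→Eg: bottleneck 2, flow now 6.
No augmenting path remains; maximum flow = 6.
By max-flow min-cut, the minimum cut capacity equals the max flow.
In the residual graph, reachable from In: {In, r1, r2, r5}.
Min-cut edges: r1→r3 (2), r2→r4 (2), r5→Eg (2); capacity 2 + 2 + 2 = 6.

6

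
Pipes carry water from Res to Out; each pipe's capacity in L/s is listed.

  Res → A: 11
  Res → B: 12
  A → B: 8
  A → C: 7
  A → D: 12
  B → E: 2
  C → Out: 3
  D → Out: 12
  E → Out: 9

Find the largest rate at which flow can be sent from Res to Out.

Augment Res→A→C→Out: bottleneck 3, flow now 3.
Augment Res→A→D→Out: bottleneck 8, flow now 11.
Augment Res→B→E→Out: bottleneck 2, flow now 13.
No augmenting path remains; maximum flow = 13.
In the residual graph, reachable from Res: {Res, B}.
Min-cut edges: Res→A (11), B→E (2); capacity 11 + 2 = 13.
This cut is saturated, so no flow can exceed 13.

13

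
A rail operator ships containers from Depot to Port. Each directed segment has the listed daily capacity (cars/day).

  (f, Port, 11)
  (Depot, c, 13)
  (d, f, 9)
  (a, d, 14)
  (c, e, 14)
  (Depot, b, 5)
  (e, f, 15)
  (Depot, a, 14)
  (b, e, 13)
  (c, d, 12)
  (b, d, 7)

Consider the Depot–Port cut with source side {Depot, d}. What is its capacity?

41

Edges leaving {Depot, d}: Depot→a (14), Depot→b (5), Depot→c (13), d→f (9).
Cut capacity = 14 + 5 + 13 + 9 = 41.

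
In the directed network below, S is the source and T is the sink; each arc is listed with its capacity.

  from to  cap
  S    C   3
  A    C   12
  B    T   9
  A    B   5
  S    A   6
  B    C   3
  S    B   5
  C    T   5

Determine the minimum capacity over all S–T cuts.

Augment S→B→T: bottleneck 5, flow now 5.
Augment S→C→T: bottleneck 3, flow now 8.
Augment S→A→B→T: bottleneck 4, flow now 12.
Augment S→A→C→T: bottleneck 2, flow now 14.
No augmenting path remains; maximum flow = 14.
By max-flow min-cut, the minimum cut capacity equals the max flow.
In the residual graph, reachable from S: {S}.
Min-cut edges: S→A (6), S→B (5), S→C (3); capacity 6 + 5 + 3 = 14.

14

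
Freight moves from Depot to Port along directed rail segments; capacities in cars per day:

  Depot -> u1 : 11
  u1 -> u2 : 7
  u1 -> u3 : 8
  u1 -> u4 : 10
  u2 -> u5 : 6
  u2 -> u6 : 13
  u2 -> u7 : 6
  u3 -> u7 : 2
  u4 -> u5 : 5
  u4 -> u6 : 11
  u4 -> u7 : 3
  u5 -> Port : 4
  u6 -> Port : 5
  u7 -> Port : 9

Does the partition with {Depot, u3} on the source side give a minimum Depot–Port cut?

Given cut capacity: 11 + 2 = 13.
Augment Depot→u1→u2→u5→Port: bottleneck 4, flow now 4.
Augment Depot→u1→u2→u6→Port: bottleneck 3, flow now 7.
Augment Depot→u1→u3→u7→Port: bottleneck 2, flow now 9.
Augment Depot→u1→u4→u6→Port: bottleneck 2, flow now 11.
No augmenting path remains; maximum flow = 11.
In the residual graph, reachable from Depot: {Depot}.
Min-cut edges: Depot→u1 (11); capacity 11 = 11.
Cut capacity 13 exceeds the max flow 11, so it is not minimum.

No — its capacity is 13, but the minimum cut has capacity 11.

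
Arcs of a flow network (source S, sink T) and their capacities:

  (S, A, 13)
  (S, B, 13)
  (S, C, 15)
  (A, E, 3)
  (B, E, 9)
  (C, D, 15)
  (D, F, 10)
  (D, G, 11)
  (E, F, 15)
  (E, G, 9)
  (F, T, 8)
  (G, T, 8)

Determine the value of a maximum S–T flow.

Augment S→A→E→F→T: bottleneck 3, flow now 3.
Augment S→B→E→F→T: bottleneck 5, flow now 8.
Augment S→B→E→G→T: bottleneck 4, flow now 12.
Augment S→C→D→G→T: bottleneck 4, flow now 16.
No augmenting path remains; maximum flow = 16.
In the residual graph, reachable from S: {S, A, B, C, D, E, F, G}.
Min-cut edges: F→T (8), G→T (8); capacity 8 + 8 = 16.
This cut is saturated, so no flow can exceed 16.

16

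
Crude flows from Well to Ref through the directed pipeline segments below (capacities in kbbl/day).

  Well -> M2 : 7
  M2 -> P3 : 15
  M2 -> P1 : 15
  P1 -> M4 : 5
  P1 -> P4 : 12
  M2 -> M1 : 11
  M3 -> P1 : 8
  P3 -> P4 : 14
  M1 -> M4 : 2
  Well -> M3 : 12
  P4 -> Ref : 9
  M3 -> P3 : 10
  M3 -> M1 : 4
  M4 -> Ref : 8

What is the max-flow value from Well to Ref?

Augment Well→M2→P1→P4→Ref: bottleneck 7, flow now 7.
Augment Well→M3→P1→P4→Ref: bottleneck 2, flow now 9.
Augment Well→M3→P1→M4→Ref: bottleneck 5, flow now 14.
Augment Well→M3→M1→M4→Ref: bottleneck 2, flow now 16.
No augmenting path remains; maximum flow = 16.
In the residual graph, reachable from Well: {Well, M2, M3, P1, P3, M1, P4}.
Min-cut edges: P1→M4 (5), M1→M4 (2), P4→Ref (9); capacity 5 + 2 + 9 = 16.
This cut is saturated, so no flow can exceed 16.

16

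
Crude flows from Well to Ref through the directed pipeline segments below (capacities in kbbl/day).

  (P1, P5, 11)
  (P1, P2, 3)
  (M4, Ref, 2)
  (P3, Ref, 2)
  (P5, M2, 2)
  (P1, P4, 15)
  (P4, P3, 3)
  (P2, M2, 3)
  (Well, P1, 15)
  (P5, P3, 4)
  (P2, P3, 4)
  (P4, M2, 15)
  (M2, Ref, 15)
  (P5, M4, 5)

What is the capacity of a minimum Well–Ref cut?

15

Augment Well→P1→P5→M2→Ref: bottleneck 2, flow now 2.
Augment Well→P1→P5→P3→Ref: bottleneck 2, flow now 4.
Augment Well→P1→P5→M4→Ref: bottleneck 2, flow now 6.
Augment Well→P1→P2→M2→Ref: bottleneck 3, flow now 9.
Augment Well→P1→P4→M2→Ref: bottleneck 6, flow now 15.
No augmenting path remains; maximum flow = 15.
By max-flow min-cut, the minimum cut capacity equals the max flow.
In the residual graph, reachable from Well: {Well}.
Min-cut edges: Well→P1 (15); capacity 15 = 15.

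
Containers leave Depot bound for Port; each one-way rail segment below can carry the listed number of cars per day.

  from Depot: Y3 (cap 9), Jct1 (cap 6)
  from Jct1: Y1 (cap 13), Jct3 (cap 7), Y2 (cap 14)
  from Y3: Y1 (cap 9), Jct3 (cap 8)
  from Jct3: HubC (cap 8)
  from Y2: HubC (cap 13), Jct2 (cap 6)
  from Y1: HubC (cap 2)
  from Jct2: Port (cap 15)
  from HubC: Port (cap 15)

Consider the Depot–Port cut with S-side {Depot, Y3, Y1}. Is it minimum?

No — its capacity is 16, but the minimum cut has capacity 15.

Given cut capacity: 6 + 8 + 2 = 16.
Augment Depot→Jct1→Jct3→HubC→Port: bottleneck 6, flow now 6.
Augment Depot→Y3→Jct3→HubC→Port: bottleneck 2, flow now 8.
Augment Depot→Y3→Y1→HubC→Port: bottleneck 2, flow now 10.
Augment Depot→Y3→Jct3→Jct1→Y2→Jct2→Port: bottleneck 5, flow now 15. (uses reverse residual edge)
No augmenting path remains; maximum flow = 15.
In the residual graph, reachable from Depot: {Depot}.
Min-cut edges: Depot→Jct1 (6), Depot→Y3 (9); capacity 6 + 9 = 15.
Cut capacity 16 exceeds the max flow 15, so it is not minimum.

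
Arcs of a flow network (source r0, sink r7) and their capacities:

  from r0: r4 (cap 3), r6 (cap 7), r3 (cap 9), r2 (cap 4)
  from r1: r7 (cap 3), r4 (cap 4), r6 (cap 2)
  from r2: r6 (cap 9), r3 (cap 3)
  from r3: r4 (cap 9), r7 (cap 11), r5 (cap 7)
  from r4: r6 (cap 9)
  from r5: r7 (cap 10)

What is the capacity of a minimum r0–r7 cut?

Augment r0→r3→r7: bottleneck 9, flow now 9.
Augment r0→r2→r3→r7: bottleneck 2, flow now 11.
Augment r0→r2→r3→r5→r7: bottleneck 1, flow now 12.
No augmenting path remains; maximum flow = 12.
By max-flow min-cut, the minimum cut capacity equals the max flow.
In the residual graph, reachable from r0: {r0, r2, r4, r6}.
Min-cut edges: r0→r3 (9), r2→r3 (3); capacity 9 + 3 = 12.

12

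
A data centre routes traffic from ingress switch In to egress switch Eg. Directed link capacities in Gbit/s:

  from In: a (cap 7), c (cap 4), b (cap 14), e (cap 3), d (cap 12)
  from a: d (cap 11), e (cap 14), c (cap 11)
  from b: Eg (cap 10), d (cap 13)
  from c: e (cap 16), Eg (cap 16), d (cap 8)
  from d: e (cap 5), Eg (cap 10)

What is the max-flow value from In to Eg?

Augment In→b→Eg: bottleneck 10, flow now 10.
Augment In→c→Eg: bottleneck 4, flow now 14.
Augment In→d→Eg: bottleneck 10, flow now 24.
Augment In→a→c→Eg: bottleneck 7, flow now 31.
No augmenting path remains; maximum flow = 31.
In the residual graph, reachable from In: {In, b, d, e}.
Min-cut edges: In→a (7), In→c (4), b→Eg (10), d→Eg (10); capacity 7 + 4 + 10 + 10 = 31.
This cut is saturated, so no flow can exceed 31.

31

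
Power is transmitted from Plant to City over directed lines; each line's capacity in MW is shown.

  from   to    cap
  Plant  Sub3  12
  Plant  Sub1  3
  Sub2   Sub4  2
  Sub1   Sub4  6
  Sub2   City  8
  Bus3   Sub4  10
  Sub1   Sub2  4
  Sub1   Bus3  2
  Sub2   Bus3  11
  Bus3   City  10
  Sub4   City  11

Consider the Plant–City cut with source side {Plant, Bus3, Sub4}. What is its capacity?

Edges leaving {Plant, Bus3, Sub4}: Plant→Sub1 (3), Plant→Sub3 (12), Bus3→City (10), Sub4→City (11).
Cut capacity = 3 + 12 + 10 + 11 = 36.

36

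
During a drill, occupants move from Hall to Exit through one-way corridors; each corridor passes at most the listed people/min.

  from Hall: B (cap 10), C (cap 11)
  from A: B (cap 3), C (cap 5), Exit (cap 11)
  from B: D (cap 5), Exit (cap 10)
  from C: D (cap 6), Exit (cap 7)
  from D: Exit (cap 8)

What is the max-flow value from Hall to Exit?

21

Augment Hall→B→Exit: bottleneck 10, flow now 10.
Augment Hall→C→Exit: bottleneck 7, flow now 17.
Augment Hall→C→D→Exit: bottleneck 4, flow now 21.
No augmenting path remains; maximum flow = 21.
In the residual graph, reachable from Hall: {Hall}.
Min-cut edges: Hall→B (10), Hall→C (11); capacity 10 + 11 = 21.
This cut is saturated, so no flow can exceed 21.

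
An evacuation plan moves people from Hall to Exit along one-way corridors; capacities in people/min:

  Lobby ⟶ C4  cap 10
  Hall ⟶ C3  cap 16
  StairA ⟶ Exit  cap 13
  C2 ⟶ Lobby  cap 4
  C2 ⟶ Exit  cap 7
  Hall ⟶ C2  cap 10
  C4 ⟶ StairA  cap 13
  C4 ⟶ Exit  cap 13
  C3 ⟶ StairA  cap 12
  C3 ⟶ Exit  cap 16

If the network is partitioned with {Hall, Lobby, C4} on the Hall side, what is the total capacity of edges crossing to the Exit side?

Edges leaving {Hall, Lobby, C4}: Hall→C2 (10), Hall→C3 (16), C4→StairA (13), C4→Exit (13).
Cut capacity = 10 + 16 + 13 + 13 = 52.

52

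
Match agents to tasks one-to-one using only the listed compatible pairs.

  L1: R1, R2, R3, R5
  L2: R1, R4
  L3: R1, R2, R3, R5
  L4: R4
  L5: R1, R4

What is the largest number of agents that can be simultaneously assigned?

4

Unit-capacity flow: source→left, listed edges, right→sink; max matching = max flow.
Augmenting path L1→R1 (+1); matched 1.
Augmenting path L2→R4 (+1); matched 2.
Augmenting path L3→R2 (+1); matched 3.
Augmenting path L5→R1→L1→R3 (+1); matched 4.
No augmenting path remains; maximum matching = 4.
König certificate: {L1, L3, R1, R4} is a vertex cover of size 4 (every listed pair touches it), so no matching can be larger.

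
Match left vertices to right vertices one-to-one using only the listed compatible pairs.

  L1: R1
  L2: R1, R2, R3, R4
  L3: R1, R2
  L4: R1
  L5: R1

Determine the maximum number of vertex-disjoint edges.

3

Unit-capacity flow: source→left, listed edges, right→sink; max matching = max flow.
Augmenting path L1→R1 (+1); matched 1.
Augmenting path L2→R2 (+1); matched 2.
Augmenting path L3→R2→L2→R3 (+1); matched 3.
No augmenting path remains; maximum matching = 3.
König certificate: {L2, L3, R1} is a vertex cover of size 3 (every listed pair touches it), so no matching can be larger.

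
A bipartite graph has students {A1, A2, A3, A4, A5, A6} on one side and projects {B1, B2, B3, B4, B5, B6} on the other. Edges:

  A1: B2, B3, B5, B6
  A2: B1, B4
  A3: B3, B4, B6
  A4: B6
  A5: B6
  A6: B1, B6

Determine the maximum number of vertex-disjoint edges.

Unit-capacity flow: source→left, listed edges, right→sink; max matching = max flow.
Augmenting path A1→B2 (+1); matched 1.
Augmenting path A2→B1 (+1); matched 2.
Augmenting path A3→B3 (+1); matched 3.
Augmenting path A4→B6 (+1); matched 4.
Augmenting path A6→B1→A2→B4 (+1); matched 5.
No augmenting path remains; maximum matching = 5.
König certificate: {A1, A2, A3, A6, B6} is a vertex cover of size 5 (every listed pair touches it), so no matching can be larger.

5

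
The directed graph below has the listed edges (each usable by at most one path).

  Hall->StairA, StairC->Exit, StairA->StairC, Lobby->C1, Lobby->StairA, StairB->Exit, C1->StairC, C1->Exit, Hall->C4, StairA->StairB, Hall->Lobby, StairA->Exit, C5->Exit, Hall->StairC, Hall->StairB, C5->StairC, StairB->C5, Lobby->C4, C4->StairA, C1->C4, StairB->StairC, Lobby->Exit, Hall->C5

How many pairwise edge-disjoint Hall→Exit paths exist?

5

Assign every edge capacity 1; by Menger, the answer equals the max flow.
Path Hall→StairA→Exit (+1); total 1.
Path Hall→Lobby→Exit (+1); total 2.
Path Hall→StairB→Exit (+1); total 3.
Path Hall→C5→Exit (+1); total 4.
Path Hall→StairC→Exit (+1); total 5.
No residual Hall→Exit path; max flow = 5.
Certifying cut of size 5: {C5→Exit, Hall→Lobby, StairA→Exit, StairB→Exit, StairC→Exit}.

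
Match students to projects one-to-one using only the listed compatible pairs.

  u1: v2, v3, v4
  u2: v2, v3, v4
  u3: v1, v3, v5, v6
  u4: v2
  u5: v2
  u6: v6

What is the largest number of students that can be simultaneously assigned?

5

Unit-capacity flow: source→left, listed edges, right→sink; max matching = max flow.
Augmenting path u1→v2 (+1); matched 1.
Augmenting path u2→v3 (+1); matched 2.
Augmenting path u3→v1 (+1); matched 3.
Augmenting path u6→v6 (+1); matched 4.
Augmenting path u4→v2→u1→v4 (+1); matched 5.
No augmenting path remains; maximum matching = 5.
König certificate: {u1, u2, u3, u6, v2} is a vertex cover of size 5 (every listed pair touches it), so no matching can be larger.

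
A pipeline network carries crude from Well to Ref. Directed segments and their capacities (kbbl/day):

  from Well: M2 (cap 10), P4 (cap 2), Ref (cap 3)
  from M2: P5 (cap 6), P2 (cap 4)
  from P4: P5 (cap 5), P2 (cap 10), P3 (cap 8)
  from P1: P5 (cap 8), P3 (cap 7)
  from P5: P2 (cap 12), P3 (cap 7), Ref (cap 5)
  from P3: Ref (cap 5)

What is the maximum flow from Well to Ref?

Augment Well→Ref: bottleneck 3, flow now 3.
Augment Well→M2→P5→Ref: bottleneck 5, flow now 8.
Augment Well→P4→P3→Ref: bottleneck 2, flow now 10.
Augment Well→M2→P5→P3→Ref: bottleneck 1, flow now 11.
No augmenting path remains; maximum flow = 11.
In the residual graph, reachable from Well: {Well, M2, P2}.
Min-cut edges: Well→P4 (2), Well→Ref (3), M2→P5 (6); capacity 2 + 3 + 6 = 11.
This cut is saturated, so no flow can exceed 11.

11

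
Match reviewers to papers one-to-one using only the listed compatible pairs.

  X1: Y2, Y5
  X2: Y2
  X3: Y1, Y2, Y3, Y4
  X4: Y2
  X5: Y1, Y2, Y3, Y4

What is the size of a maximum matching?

4

Unit-capacity flow: source→left, listed edges, right→sink; max matching = max flow.
Augmenting path X1→Y2 (+1); matched 1.
Augmenting path X3→Y1 (+1); matched 2.
Augmenting path X5→Y3 (+1); matched 3.
Augmenting path X2→Y2→X1→Y5 (+1); matched 4.
No augmenting path remains; maximum matching = 4.
König certificate: {X1, X3, X5, Y2} is a vertex cover of size 4 (every listed pair touches it), so no matching can be larger.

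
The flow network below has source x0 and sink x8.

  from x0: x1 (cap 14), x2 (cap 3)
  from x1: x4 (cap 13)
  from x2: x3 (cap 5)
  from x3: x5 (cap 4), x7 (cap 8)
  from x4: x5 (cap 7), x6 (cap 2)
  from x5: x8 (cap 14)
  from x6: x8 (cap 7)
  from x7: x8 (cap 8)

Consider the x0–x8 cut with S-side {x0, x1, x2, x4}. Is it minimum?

No — its capacity is 14, but the minimum cut has capacity 12.

Given cut capacity: 5 + 7 + 2 = 14.
Augment x0→x1→x4→x5→x8: bottleneck 7, flow now 7.
Augment x0→x1→x4→x6→x8: bottleneck 2, flow now 9.
Augment x0→x2→x3→x5→x8: bottleneck 3, flow now 12.
No augmenting path remains; maximum flow = 12.
In the residual graph, reachable from x0: {x0, x1, x4}.
Min-cut edges: x0→x2 (3), x4→x5 (7), x4→x6 (2); capacity 3 + 7 + 2 = 12.
Cut capacity 14 exceeds the max flow 12, so it is not minimum.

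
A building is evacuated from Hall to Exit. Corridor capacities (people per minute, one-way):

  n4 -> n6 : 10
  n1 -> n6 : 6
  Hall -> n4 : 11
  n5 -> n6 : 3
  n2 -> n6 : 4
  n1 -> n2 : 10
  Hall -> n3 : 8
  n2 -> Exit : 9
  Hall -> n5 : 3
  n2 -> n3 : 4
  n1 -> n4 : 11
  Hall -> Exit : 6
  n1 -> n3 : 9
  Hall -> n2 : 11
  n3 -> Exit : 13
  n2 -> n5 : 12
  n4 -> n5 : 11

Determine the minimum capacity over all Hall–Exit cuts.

Augment Hall→Exit: bottleneck 6, flow now 6.
Augment Hall→n2→Exit: bottleneck 9, flow now 15.
Augment Hall→n3→Exit: bottleneck 8, flow now 23.
Augment Hall→n2→n3→Exit: bottleneck 2, flow now 25.
No augmenting path remains; maximum flow = 25.
By max-flow min-cut, the minimum cut capacity equals the max flow.
In the residual graph, reachable from Hall: {Hall, n4, n5, n6}.
Min-cut edges: Hall→n2 (11), Hall→n3 (8), Hall→Exit (6); capacity 11 + 8 + 6 = 25.

25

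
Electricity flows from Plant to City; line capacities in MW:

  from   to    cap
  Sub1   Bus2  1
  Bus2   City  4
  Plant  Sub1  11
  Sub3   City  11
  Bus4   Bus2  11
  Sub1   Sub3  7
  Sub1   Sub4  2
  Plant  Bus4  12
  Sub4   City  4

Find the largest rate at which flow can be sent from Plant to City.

Augment Plant→Sub1→Sub4→City: bottleneck 2, flow now 2.
Augment Plant→Sub1→Bus2→City: bottleneck 1, flow now 3.
Augment Plant→Sub1→Sub3→City: bottleneck 7, flow now 10.
Augment Plant→Bus4→Bus2→City: bottleneck 3, flow now 13.
No augmenting path remains; maximum flow = 13.
In the residual graph, reachable from Plant: {Plant, Sub1, Bus4, Bus2}.
Min-cut edges: Sub1→Sub4 (2), Sub1→Sub3 (7), Bus2→City (4); capacity 2 + 7 + 4 = 13.
This cut is saturated, so no flow can exceed 13.

13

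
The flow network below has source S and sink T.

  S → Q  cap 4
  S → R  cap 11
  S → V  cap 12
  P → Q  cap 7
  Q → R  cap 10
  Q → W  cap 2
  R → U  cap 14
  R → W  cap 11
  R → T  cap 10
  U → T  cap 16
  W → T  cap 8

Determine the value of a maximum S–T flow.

Augment S→R→T: bottleneck 10, flow now 10.
Augment S→Q→W→T: bottleneck 2, flow now 12.
Augment S→R→U→T: bottleneck 1, flow now 13.
Augment S→Q→R→U→T: bottleneck 2, flow now 15.
No augmenting path remains; maximum flow = 15.
In the residual graph, reachable from S: {S, V}.
Min-cut edges: S→Q (4), S→R (11); capacity 4 + 11 = 15.
This cut is saturated, so no flow can exceed 15.

15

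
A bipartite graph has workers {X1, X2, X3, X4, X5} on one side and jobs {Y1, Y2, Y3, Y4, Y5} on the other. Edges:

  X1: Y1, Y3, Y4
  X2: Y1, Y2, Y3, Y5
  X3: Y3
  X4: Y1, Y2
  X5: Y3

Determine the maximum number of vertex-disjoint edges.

Unit-capacity flow: source→left, listed edges, right→sink; max matching = max flow.
Augmenting path X1→Y1 (+1); matched 1.
Augmenting path X2→Y2 (+1); matched 2.
Augmenting path X3→Y3 (+1); matched 3.
Augmenting path X4→Y1→X1→Y4 (+1); matched 4.
No augmenting path remains; maximum matching = 4.
König certificate: {X1, X2, X4, Y3} is a vertex cover of size 4 (every listed pair touches it), so no matching can be larger.

4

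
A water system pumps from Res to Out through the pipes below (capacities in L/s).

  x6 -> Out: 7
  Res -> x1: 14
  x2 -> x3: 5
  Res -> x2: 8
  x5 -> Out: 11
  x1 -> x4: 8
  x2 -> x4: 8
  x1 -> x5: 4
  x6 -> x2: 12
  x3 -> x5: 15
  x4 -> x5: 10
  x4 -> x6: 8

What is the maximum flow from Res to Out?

Augment Res→x1→x5→Out: bottleneck 4, flow now 4.
Augment Res→x1→x4→x5→Out: bottleneck 7, flow now 11.
Augment Res→x1→x4→x6→Out: bottleneck 1, flow now 12.
Augment Res→x2→x4→x6→Out: bottleneck 6, flow now 18.
No augmenting path remains; maximum flow = 18.
In the residual graph, reachable from Res: {Res, x1, x2, x3, x4, x5, x6}.
Min-cut edges: x5→Out (11), x6→Out (7); capacity 11 + 7 = 18.
This cut is saturated, so no flow can exceed 18.

18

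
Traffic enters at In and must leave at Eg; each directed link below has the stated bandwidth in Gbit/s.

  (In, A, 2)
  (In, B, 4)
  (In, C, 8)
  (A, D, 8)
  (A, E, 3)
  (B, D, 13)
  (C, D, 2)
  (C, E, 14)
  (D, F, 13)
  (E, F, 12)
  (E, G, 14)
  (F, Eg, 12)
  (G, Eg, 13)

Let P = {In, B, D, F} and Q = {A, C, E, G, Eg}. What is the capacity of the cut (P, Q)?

22

Edges leaving {In, B, D, F}: In→A (2), In→C (8), F→Eg (12).
Cut capacity = 2 + 8 + 12 = 22.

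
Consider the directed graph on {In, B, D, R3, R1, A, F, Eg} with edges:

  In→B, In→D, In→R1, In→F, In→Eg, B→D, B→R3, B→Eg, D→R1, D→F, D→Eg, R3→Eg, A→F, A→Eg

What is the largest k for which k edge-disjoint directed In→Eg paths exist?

Assign every edge capacity 1; by Menger, the answer equals the max flow.
Path In→Eg (+1); total 1.
Path In→B→Eg (+1); total 2.
Path In→D→Eg (+1); total 3.
No residual In→Eg path; max flow = 3.
Certifying cut of size 3: {In→B, In→D, In→Eg}.

3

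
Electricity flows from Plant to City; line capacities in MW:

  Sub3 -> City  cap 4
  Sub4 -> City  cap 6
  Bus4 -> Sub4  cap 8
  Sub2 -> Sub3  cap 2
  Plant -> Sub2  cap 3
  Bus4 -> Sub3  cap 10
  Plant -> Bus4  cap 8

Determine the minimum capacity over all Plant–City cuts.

10

Augment Plant→Sub2→Sub3→City: bottleneck 2, flow now 2.
Augment Plant→Bus4→Sub3→City: bottleneck 2, flow now 4.
Augment Plant→Bus4→Sub4→City: bottleneck 6, flow now 10.
No augmenting path remains; maximum flow = 10.
By max-flow min-cut, the minimum cut capacity equals the max flow.
In the residual graph, reachable from Plant: {Plant, Sub2}.
Min-cut edges: Plant→Bus4 (8), Sub2→Sub3 (2); capacity 8 + 2 = 10.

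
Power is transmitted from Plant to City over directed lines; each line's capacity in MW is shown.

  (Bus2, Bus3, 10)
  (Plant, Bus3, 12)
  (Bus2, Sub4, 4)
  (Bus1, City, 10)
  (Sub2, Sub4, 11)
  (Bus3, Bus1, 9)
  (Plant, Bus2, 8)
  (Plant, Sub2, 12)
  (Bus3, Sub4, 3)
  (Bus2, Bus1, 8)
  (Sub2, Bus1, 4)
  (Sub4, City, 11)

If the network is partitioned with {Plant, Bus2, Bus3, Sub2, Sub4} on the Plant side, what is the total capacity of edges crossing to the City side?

32

Edges leaving {Plant, Bus2, Bus3, Sub2, Sub4}: Bus2→Bus1 (8), Bus3→Bus1 (9), Sub2→Bus1 (4), Sub4→City (11).
Cut capacity = 8 + 9 + 4 + 11 = 32.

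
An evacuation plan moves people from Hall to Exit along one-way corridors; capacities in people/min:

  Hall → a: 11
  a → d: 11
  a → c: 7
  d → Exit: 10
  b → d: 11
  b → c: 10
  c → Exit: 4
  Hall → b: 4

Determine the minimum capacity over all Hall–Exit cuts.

Augment Hall→a→c→Exit: bottleneck 4, flow now 4.
Augment Hall→a→d→Exit: bottleneck 7, flow now 11.
Augment Hall→b→d→Exit: bottleneck 3, flow now 14.
No augmenting path remains; maximum flow = 14.
By max-flow min-cut, the minimum cut capacity equals the max flow.
In the residual graph, reachable from Hall: {Hall, a, b, c, d}.
Min-cut edges: c→Exit (4), d→Exit (10); capacity 4 + 10 = 14.

14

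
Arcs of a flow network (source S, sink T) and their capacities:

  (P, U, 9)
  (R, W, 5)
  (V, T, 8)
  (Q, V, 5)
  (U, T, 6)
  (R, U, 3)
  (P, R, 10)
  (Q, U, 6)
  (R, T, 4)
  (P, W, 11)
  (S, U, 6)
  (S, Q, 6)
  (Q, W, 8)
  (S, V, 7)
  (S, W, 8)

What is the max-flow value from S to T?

14

Augment S→U→T: bottleneck 6, flow now 6.
Augment S→V→T: bottleneck 7, flow now 13.
Augment S→Q→V→T: bottleneck 1, flow now 14.
No augmenting path remains; maximum flow = 14.
In the residual graph, reachable from S: {S, Q, U, V, W}.
Min-cut edges: U→T (6), V→T (8); capacity 6 + 8 = 14.
This cut is saturated, so no flow can exceed 14.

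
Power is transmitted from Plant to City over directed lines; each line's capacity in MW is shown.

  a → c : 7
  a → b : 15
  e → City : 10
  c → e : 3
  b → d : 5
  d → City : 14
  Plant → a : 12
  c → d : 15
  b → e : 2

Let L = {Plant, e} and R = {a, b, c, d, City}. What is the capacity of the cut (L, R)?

22

Edges leaving {Plant, e}: Plant→a (12), e→City (10).
Cut capacity = 12 + 10 = 22.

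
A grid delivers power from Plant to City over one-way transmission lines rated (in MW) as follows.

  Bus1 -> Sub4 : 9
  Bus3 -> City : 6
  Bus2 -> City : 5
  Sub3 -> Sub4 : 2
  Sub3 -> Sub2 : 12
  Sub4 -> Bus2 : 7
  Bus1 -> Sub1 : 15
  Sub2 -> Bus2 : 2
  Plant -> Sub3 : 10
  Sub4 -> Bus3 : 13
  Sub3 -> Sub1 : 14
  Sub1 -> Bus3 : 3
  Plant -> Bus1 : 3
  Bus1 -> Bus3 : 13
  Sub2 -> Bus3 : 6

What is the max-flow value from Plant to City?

11

Augment Plant→Bus1→Bus3→City: bottleneck 3, flow now 3.
Augment Plant→Sub3→Sub2→Bus3→City: bottleneck 3, flow now 6.
Augment Plant→Sub3→Sub2→Bus2→City: bottleneck 2, flow now 8.
Augment Plant→Sub3→Sub4→Bus2→City: bottleneck 2, flow now 10.
Augment Plant→Sub3→Sub2→Bus3→Bus1→Sub4→Bus2→City: bottleneck 1, flow now 11. (uses reverse residual edge)
No augmenting path remains; maximum flow = 11.
In the residual graph, reachable from Plant: {Plant, Bus1, Sub3, Sub2, Sub4, Sub1, Bus3, Bus2}.
Min-cut edges: Bus3→City (6), Bus2→City (5); capacity 6 + 5 = 11.
This cut is saturated, so no flow can exceed 11.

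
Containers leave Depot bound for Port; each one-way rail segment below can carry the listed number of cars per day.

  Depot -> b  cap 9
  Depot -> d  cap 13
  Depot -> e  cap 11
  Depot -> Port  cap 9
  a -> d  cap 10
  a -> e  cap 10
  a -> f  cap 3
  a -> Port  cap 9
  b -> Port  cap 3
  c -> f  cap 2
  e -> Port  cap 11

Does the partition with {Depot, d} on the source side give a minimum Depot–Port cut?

No — its capacity is 29, but the minimum cut has capacity 23.

Given cut capacity: 9 + 11 + 9 = 29.
Augment Depot→Port: bottleneck 9, flow now 9.
Augment Depot→b→Port: bottleneck 3, flow now 12.
Augment Depot→e→Port: bottleneck 11, flow now 23.
No augmenting path remains; maximum flow = 23.
In the residual graph, reachable from Depot: {Depot, b, d}.
Min-cut edges: Depot→e (11), Depot→Port (9), b→Port (3); capacity 11 + 9 + 3 = 23.
Cut capacity 29 exceeds the max flow 23, so it is not minimum.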